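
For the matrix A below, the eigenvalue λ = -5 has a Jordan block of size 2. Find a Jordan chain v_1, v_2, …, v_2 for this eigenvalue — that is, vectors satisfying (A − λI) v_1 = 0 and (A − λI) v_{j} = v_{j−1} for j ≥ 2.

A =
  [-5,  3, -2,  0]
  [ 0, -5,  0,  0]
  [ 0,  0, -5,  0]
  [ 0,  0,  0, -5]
A Jordan chain for λ = -5 of length 2:
v_1 = (3, 0, 0, 0)ᵀ
v_2 = (0, 1, 0, 0)ᵀ

Let N = A − (-5)·I. We want v_2 with N^2 v_2 = 0 but N^1 v_2 ≠ 0; then v_{j-1} := N · v_j for j = 2, …, 2.

Pick v_2 = (0, 1, 0, 0)ᵀ.
Then v_1 = N · v_2 = (3, 0, 0, 0)ᵀ.

Sanity check: (A − (-5)·I) v_1 = (0, 0, 0, 0)ᵀ = 0. ✓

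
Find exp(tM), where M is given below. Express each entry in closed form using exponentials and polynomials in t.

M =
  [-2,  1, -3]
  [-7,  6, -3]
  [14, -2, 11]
e^{tM} =
  [-7*t*exp(5*t) + exp(5*t), t*exp(5*t), -3*t*exp(5*t)]
  [-7*t*exp(5*t), t*exp(5*t) + exp(5*t), -3*t*exp(5*t)]
  [14*t*exp(5*t), -2*t*exp(5*t), 6*t*exp(5*t) + exp(5*t)]

Strategy: write M = P · J · P⁻¹ where J is a Jordan canonical form, so e^{tM} = P · e^{tJ} · P⁻¹, and e^{tJ} can be computed block-by-block.

M has Jordan form
J =
  [5, 1, 0]
  [0, 5, 0]
  [0, 0, 5]
(up to reordering of blocks).

Per-block formulas:
  For a 2×2 Jordan block J_2(5): exp(t · J_2(5)) = e^(5t)·(I + t·N), where N is the 2×2 nilpotent shift.
  For a 1×1 block at λ = 5: exp(t · [5]) = [e^(5t)].

After assembling e^{tJ} and conjugating by P, we get:

e^{tM} =
  [-7*t*exp(5*t) + exp(5*t), t*exp(5*t), -3*t*exp(5*t)]
  [-7*t*exp(5*t), t*exp(5*t) + exp(5*t), -3*t*exp(5*t)]
  [14*t*exp(5*t), -2*t*exp(5*t), 6*t*exp(5*t) + exp(5*t)]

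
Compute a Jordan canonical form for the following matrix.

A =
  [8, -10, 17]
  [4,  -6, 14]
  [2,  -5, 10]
J_3(4)

The characteristic polynomial is
  det(x·I − A) = x^3 - 12*x^2 + 48*x - 64 = (x - 4)^3

Eigenvalues and multiplicities (the geometric multiplicity of λ is n − rank(A − λI), which equals the number of Jordan blocks for λ):
  λ = 4: algebraic multiplicity = 3, geometric multiplicity = 1

Determining the block sizes for each eigenvalue:
  λ = 4: one block (gm = 1), so the single block has size am = 3 → block sizes [3]

Assembling the blocks gives a Jordan form
J =
  [4, 1, 0]
  [0, 4, 1]
  [0, 0, 4]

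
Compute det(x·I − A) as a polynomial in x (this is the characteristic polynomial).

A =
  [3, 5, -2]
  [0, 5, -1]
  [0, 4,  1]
x^3 - 9*x^2 + 27*x - 27

Expanding det(x·I − A) (e.g. by cofactor expansion or by noting that A is similar to its Jordan form J, which has the same characteristic polynomial as A) gives
  χ_A(x) = x^3 - 9*x^2 + 27*x - 27
which factors as (x - 3)^3. The eigenvalues (with algebraic multiplicities) are λ = 3 with multiplicity 3.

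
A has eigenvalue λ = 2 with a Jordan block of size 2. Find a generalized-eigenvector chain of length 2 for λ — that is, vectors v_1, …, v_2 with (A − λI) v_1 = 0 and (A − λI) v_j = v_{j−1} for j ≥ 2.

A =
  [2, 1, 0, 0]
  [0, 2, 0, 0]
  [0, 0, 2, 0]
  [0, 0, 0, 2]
A Jordan chain for λ = 2 of length 2:
v_1 = (1, 0, 0, 0)ᵀ
v_2 = (0, 1, 0, 0)ᵀ

Let N = A − (2)·I. We want v_2 with N^2 v_2 = 0 but N^1 v_2 ≠ 0; then v_{j-1} := N · v_j for j = 2, …, 2.

Pick v_2 = (0, 1, 0, 0)ᵀ.
Then v_1 = N · v_2 = (1, 0, 0, 0)ᵀ.

Sanity check: (A − (2)·I) v_1 = (0, 0, 0, 0)ᵀ = 0. ✓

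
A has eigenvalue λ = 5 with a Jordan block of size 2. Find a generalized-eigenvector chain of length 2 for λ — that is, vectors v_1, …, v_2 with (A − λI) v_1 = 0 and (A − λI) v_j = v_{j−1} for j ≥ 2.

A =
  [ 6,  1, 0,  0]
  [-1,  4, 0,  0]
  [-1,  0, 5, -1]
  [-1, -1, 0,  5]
A Jordan chain for λ = 5 of length 2:
v_1 = (1, -1, -1, -1)ᵀ
v_2 = (1, 0, 0, 0)ᵀ

Let N = A − (5)·I. We want v_2 with N^2 v_2 = 0 but N^1 v_2 ≠ 0; then v_{j-1} := N · v_j for j = 2, …, 2.

Pick v_2 = (1, 0, 0, 0)ᵀ.
Then v_1 = N · v_2 = (1, -1, -1, -1)ᵀ.

Sanity check: (A − (5)·I) v_1 = (0, 0, 0, 0)ᵀ = 0. ✓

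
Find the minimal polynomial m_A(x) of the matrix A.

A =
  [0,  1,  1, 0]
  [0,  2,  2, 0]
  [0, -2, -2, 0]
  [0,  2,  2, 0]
x^2

The characteristic polynomial is χ_A(x) = x^4, so the eigenvalues are known. The minimal polynomial is
  m_A(x) = Π_λ (x − λ)^{k_λ}
where k_λ is the size of the *largest* Jordan block for λ (equivalently, the smallest k with (A − λI)^k v = 0 for every generalised eigenvector v of λ).

  λ = 0: largest Jordan block has size 2, contributing (x − 0)^2

So m_A(x) = x^2 = x^2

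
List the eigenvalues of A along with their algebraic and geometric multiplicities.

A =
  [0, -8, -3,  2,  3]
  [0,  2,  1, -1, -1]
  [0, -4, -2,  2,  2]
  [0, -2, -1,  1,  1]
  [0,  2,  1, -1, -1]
λ = 0: alg = 5, geom = 3

Step 1 — factor the characteristic polynomial to read off the algebraic multiplicities:
  χ_A(x) = x^5

Step 2 — compute geometric multiplicities via the rank-nullity identity g(λ) = n − rank(A − λI):
  rank(A − (0)·I) = 2, so dim ker(A − (0)·I) = n − 2 = 3

Summary:
  λ = 0: algebraic multiplicity = 5, geometric multiplicity = 3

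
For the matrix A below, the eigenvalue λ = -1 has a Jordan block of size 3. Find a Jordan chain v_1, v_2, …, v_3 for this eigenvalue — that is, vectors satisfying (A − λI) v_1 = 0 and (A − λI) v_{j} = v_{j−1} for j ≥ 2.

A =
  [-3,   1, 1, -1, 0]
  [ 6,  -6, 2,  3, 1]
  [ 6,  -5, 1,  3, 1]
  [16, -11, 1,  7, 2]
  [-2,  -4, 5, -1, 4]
A Jordan chain for λ = -1 of length 3:
v_1 = (-2, 0, 0, 4, 0)ᵀ
v_2 = (0, -2, -2, -2, 0)ᵀ
v_3 = (1, 2, 0, 0, 2)ᵀ

Let N = A − (-1)·I. We want v_3 with N^3 v_3 = 0 but N^2 v_3 ≠ 0; then v_{j-1} := N · v_j for j = 3, …, 2.

Pick v_3 = (1, 2, 0, 0, 2)ᵀ.
Then v_2 = N · v_3 = (0, -2, -2, -2, 0)ᵀ.
Then v_1 = N · v_2 = (-2, 0, 0, 4, 0)ᵀ.

Sanity check: (A − (-1)·I) v_1 = (0, 0, 0, 0, 0)ᵀ = 0. ✓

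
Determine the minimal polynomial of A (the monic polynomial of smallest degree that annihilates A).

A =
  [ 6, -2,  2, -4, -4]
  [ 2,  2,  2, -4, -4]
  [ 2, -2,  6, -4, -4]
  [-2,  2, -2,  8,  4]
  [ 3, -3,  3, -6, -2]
x^2 - 8*x + 16

The characteristic polynomial is χ_A(x) = (x - 4)^5, so the eigenvalues are known. The minimal polynomial is
  m_A(x) = Π_λ (x − λ)^{k_λ}
where k_λ is the size of the *largest* Jordan block for λ (equivalently, the smallest k with (A − λI)^k v = 0 for every generalised eigenvector v of λ).

  λ = 4: largest Jordan block has size 2, contributing (x − 4)^2

So m_A(x) = (x - 4)^2 = x^2 - 8*x + 16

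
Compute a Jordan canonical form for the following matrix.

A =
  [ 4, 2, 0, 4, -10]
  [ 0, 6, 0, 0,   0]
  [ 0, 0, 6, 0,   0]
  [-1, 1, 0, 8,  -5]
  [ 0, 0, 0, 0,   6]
J_2(6) ⊕ J_1(6) ⊕ J_1(6) ⊕ J_1(6)

The characteristic polynomial is
  det(x·I − A) = x^5 - 30*x^4 + 360*x^3 - 2160*x^2 + 6480*x - 7776 = (x - 6)^5

Eigenvalues and multiplicities (the geometric multiplicity of λ is n − rank(A − λI), which equals the number of Jordan blocks for λ):
  λ = 6: algebraic multiplicity = 5, geometric multiplicity = 4

Determining the block sizes for each eigenvalue:
  λ = 6: 4 blocks summing to 5 forces exactly one block of size 2 and the rest size 1 → block sizes [2, 1, 1, 1]

Assembling the blocks gives a Jordan form
J =
  [6, 1, 0, 0, 0]
  [0, 6, 0, 0, 0]
  [0, 0, 6, 0, 0]
  [0, 0, 0, 6, 0]
  [0, 0, 0, 0, 6]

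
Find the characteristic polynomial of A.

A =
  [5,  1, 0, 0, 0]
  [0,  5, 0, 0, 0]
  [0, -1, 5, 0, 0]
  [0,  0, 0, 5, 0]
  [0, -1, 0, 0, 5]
x^5 - 25*x^4 + 250*x^3 - 1250*x^2 + 3125*x - 3125

Expanding det(x·I − A) (e.g. by cofactor expansion or by noting that A is similar to its Jordan form J, which has the same characteristic polynomial as A) gives
  χ_A(x) = x^5 - 25*x^4 + 250*x^3 - 1250*x^2 + 3125*x - 3125
which factors as (x - 5)^5. The eigenvalues (with algebraic multiplicities) are λ = 5 with multiplicity 5.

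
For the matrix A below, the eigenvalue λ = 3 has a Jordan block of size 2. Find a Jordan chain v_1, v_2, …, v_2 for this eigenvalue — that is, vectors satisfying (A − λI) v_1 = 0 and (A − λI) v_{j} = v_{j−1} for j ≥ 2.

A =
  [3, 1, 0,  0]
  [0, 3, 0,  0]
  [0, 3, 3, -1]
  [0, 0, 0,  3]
A Jordan chain for λ = 3 of length 2:
v_1 = (1, 0, 3, 0)ᵀ
v_2 = (0, 1, 0, 0)ᵀ

Let N = A − (3)·I. We want v_2 with N^2 v_2 = 0 but N^1 v_2 ≠ 0; then v_{j-1} := N · v_j for j = 2, …, 2.

Pick v_2 = (0, 1, 0, 0)ᵀ.
Then v_1 = N · v_2 = (1, 0, 3, 0)ᵀ.

Sanity check: (A − (3)·I) v_1 = (0, 0, 0, 0)ᵀ = 0. ✓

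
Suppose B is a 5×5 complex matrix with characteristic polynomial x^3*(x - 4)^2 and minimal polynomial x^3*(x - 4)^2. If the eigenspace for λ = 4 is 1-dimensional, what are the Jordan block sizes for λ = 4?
Block sizes for λ = 4: [2]

Step 1 — from the characteristic polynomial, algebraic multiplicity of λ = 4 is 2. From dim ker(B − (4)·I) = 1, there are exactly 1 Jordan blocks for λ = 4.
Step 2 — from the minimal polynomial, the factor (x − 4)^2 tells us the largest block for λ = 4 has size 2.
Step 3 — with total size 2, 1 blocks, and largest block 2, the block sizes (in nonincreasing order) are [2].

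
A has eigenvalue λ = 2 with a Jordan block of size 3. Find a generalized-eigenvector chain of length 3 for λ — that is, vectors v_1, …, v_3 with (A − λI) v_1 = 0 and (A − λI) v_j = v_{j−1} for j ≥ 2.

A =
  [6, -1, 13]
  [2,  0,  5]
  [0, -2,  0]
A Jordan chain for λ = 2 of length 3:
v_1 = (14, 4, -4)ᵀ
v_2 = (4, 2, 0)ᵀ
v_3 = (1, 0, 0)ᵀ

Let N = A − (2)·I. We want v_3 with N^3 v_3 = 0 but N^2 v_3 ≠ 0; then v_{j-1} := N · v_j for j = 3, …, 2.

Pick v_3 = (1, 0, 0)ᵀ.
Then v_2 = N · v_3 = (4, 2, 0)ᵀ.
Then v_1 = N · v_2 = (14, 4, -4)ᵀ.

Sanity check: (A − (2)·I) v_1 = (0, 0, 0)ᵀ = 0. ✓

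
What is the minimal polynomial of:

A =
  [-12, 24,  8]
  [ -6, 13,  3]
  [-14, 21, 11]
x^2 - 8*x + 16

The characteristic polynomial is χ_A(x) = (x - 4)^3, so the eigenvalues are known. The minimal polynomial is
  m_A(x) = Π_λ (x − λ)^{k_λ}
where k_λ is the size of the *largest* Jordan block for λ (equivalently, the smallest k with (A − λI)^k v = 0 for every generalised eigenvector v of λ).

  λ = 4: largest Jordan block has size 2, contributing (x − 4)^2

So m_A(x) = (x - 4)^2 = x^2 - 8*x + 16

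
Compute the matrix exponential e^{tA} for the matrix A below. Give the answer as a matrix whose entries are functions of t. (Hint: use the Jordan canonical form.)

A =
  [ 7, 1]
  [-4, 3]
e^{tA} =
  [2*t*exp(5*t) + exp(5*t), t*exp(5*t)]
  [-4*t*exp(5*t), -2*t*exp(5*t) + exp(5*t)]

Strategy: write A = P · J · P⁻¹ where J is a Jordan canonical form, so e^{tA} = P · e^{tJ} · P⁻¹, and e^{tJ} can be computed block-by-block.

A has Jordan form
J =
  [5, 1]
  [0, 5]
(up to reordering of blocks).

Per-block formulas:
  For a 2×2 Jordan block J_2(5): exp(t · J_2(5)) = e^(5t)·(I + t·N), where N is the 2×2 nilpotent shift.

After assembling e^{tJ} and conjugating by P, we get:

e^{tA} =
  [2*t*exp(5*t) + exp(5*t), t*exp(5*t)]
  [-4*t*exp(5*t), -2*t*exp(5*t) + exp(5*t)]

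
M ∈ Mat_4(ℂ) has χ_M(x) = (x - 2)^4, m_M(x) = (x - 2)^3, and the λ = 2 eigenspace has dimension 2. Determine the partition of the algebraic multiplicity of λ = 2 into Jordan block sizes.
Block sizes for λ = 2: [3, 1]

Step 1 — from the characteristic polynomial, algebraic multiplicity of λ = 2 is 4. From dim ker(M − (2)·I) = 2, there are exactly 2 Jordan blocks for λ = 2.
Step 2 — from the minimal polynomial, the factor (x − 2)^3 tells us the largest block for λ = 2 has size 3.
Step 3 — with total size 4, 2 blocks, and largest block 3, the block sizes (in nonincreasing order) are [3, 1].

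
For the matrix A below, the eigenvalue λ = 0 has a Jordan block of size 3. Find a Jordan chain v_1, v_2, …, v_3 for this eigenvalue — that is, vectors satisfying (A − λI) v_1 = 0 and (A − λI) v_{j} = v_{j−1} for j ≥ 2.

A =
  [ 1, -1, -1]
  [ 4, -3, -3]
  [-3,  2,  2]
A Jordan chain for λ = 0 of length 3:
v_1 = (0, 1, -1)ᵀ
v_2 = (1, 4, -3)ᵀ
v_3 = (1, 0, 0)ᵀ

Let N = A − (0)·I. We want v_3 with N^3 v_3 = 0 but N^2 v_3 ≠ 0; then v_{j-1} := N · v_j for j = 3, …, 2.

Pick v_3 = (1, 0, 0)ᵀ.
Then v_2 = N · v_3 = (1, 4, -3)ᵀ.
Then v_1 = N · v_2 = (0, 1, -1)ᵀ.

Sanity check: (A − (0)·I) v_1 = (0, 0, 0)ᵀ = 0. ✓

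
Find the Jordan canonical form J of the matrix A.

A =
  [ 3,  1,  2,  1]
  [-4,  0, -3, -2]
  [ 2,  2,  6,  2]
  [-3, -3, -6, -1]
J_3(2) ⊕ J_1(2)

The characteristic polynomial is
  det(x·I − A) = x^4 - 8*x^3 + 24*x^2 - 32*x + 16 = (x - 2)^4

Eigenvalues and multiplicities (the geometric multiplicity of λ is n − rank(A − λI), which equals the number of Jordan blocks for λ):
  λ = 2: algebraic multiplicity = 4, geometric multiplicity = 2

Determining the block sizes for each eigenvalue:
  λ = 2: with am = 4 and gm = 2, the partition is not yet determined (e.g. several partitions of 4 into 2 parts exist). Let N = A − (2)·I. Computing rank(N^1) = 2, rank(N^2) = 1, rank(N^3) = 0; the number of blocks of size ≥ j is rank(N^{j−1}) − rank(N^j), giving [2, 1, 1]. So we have 1 block(s) of size 3, 1 block(s) of size 1 → block sizes [3, 1]

Assembling the blocks gives a Jordan form
J =
  [2, 1, 0, 0]
  [0, 2, 1, 0]
  [0, 0, 2, 0]
  [0, 0, 0, 2]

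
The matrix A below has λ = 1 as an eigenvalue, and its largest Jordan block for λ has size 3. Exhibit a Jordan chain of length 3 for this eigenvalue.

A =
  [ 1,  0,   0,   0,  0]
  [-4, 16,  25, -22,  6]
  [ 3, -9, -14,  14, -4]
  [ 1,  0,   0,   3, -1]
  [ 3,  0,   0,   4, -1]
A Jordan chain for λ = 1 of length 3:
v_1 = (0, 11, -7, -1, -2)ᵀ
v_2 = (0, -4, 3, 1, 3)ᵀ
v_3 = (1, 0, 0, 0, 0)ᵀ

Let N = A − (1)·I. We want v_3 with N^3 v_3 = 0 but N^2 v_3 ≠ 0; then v_{j-1} := N · v_j for j = 3, …, 2.

Pick v_3 = (1, 0, 0, 0, 0)ᵀ.
Then v_2 = N · v_3 = (0, -4, 3, 1, 3)ᵀ.
Then v_1 = N · v_2 = (0, 11, -7, -1, -2)ᵀ.

Sanity check: (A − (1)·I) v_1 = (0, 0, 0, 0, 0)ᵀ = 0. ✓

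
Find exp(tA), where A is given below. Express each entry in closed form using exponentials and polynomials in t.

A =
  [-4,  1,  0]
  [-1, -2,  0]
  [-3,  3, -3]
e^{tA} =
  [-t*exp(-3*t) + exp(-3*t), t*exp(-3*t), 0]
  [-t*exp(-3*t), t*exp(-3*t) + exp(-3*t), 0]
  [-3*t*exp(-3*t), 3*t*exp(-3*t), exp(-3*t)]

Strategy: write A = P · J · P⁻¹ where J is a Jordan canonical form, so e^{tA} = P · e^{tJ} · P⁻¹, and e^{tJ} can be computed block-by-block.

A has Jordan form
J =
  [-3,  1,  0]
  [ 0, -3,  0]
  [ 0,  0, -3]
(up to reordering of blocks).

Per-block formulas:
  For a 2×2 Jordan block J_2(-3): exp(t · J_2(-3)) = e^(-3t)·(I + t·N), where N is the 2×2 nilpotent shift.
  For a 1×1 block at λ = -3: exp(t · [-3]) = [e^(-3t)].

After assembling e^{tJ} and conjugating by P, we get:

e^{tA} =
  [-t*exp(-3*t) + exp(-3*t), t*exp(-3*t), 0]
  [-t*exp(-3*t), t*exp(-3*t) + exp(-3*t), 0]
  [-3*t*exp(-3*t), 3*t*exp(-3*t), exp(-3*t)]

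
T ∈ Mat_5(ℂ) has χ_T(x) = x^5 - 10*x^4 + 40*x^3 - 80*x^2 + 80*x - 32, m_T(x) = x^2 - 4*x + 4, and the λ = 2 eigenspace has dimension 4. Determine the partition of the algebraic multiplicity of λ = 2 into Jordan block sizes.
Block sizes for λ = 2: [2, 1, 1, 1]

Step 1 — from the characteristic polynomial, algebraic multiplicity of λ = 2 is 5. From dim ker(T − (2)·I) = 4, there are exactly 4 Jordan blocks for λ = 2.
Step 2 — from the minimal polynomial, the factor (x − 2)^2 tells us the largest block for λ = 2 has size 2.
Step 3 — with total size 5, 4 blocks, and largest block 2, the block sizes (in nonincreasing order) are [2, 1, 1, 1].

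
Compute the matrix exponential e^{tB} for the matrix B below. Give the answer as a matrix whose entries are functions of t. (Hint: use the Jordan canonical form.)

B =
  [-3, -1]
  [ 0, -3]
e^{tB} =
  [exp(-3*t), -t*exp(-3*t)]
  [0, exp(-3*t)]

Strategy: write B = P · J · P⁻¹ where J is a Jordan canonical form, so e^{tB} = P · e^{tJ} · P⁻¹, and e^{tJ} can be computed block-by-block.

B has Jordan form
J =
  [-3,  1]
  [ 0, -3]
(up to reordering of blocks).

Per-block formulas:
  For a 2×2 Jordan block J_2(-3): exp(t · J_2(-3)) = e^(-3t)·(I + t·N), where N is the 2×2 nilpotent shift.

After assembling e^{tJ} and conjugating by P, we get:

e^{tB} =
  [exp(-3*t), -t*exp(-3*t)]
  [0, exp(-3*t)]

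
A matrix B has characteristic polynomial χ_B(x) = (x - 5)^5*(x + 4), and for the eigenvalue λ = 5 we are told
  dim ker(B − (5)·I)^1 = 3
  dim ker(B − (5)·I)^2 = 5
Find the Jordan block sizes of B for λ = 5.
Block sizes for λ = 5: [2, 2, 1]

From the dimensions of kernels of powers, the number of Jordan blocks of size at least j is d_j − d_{j−1} where d_j = dim ker(N^j) (with d_0 = 0). Computing the differences gives [3, 2].
The number of blocks of size exactly k is (#blocks of size ≥ k) − (#blocks of size ≥ k + 1), so the partition is: 1 block(s) of size 1, 2 block(s) of size 2.
In nonincreasing order the block sizes are [2, 2, 1].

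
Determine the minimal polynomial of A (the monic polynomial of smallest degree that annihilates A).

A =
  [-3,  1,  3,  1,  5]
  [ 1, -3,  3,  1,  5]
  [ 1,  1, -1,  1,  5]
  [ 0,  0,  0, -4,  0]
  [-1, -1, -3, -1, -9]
x^2 + 8*x + 16

The characteristic polynomial is χ_A(x) = (x + 4)^5, so the eigenvalues are known. The minimal polynomial is
  m_A(x) = Π_λ (x − λ)^{k_λ}
where k_λ is the size of the *largest* Jordan block for λ (equivalently, the smallest k with (A − λI)^k v = 0 for every generalised eigenvector v of λ).

  λ = -4: largest Jordan block has size 2, contributing (x + 4)^2

So m_A(x) = (x + 4)^2 = x^2 + 8*x + 16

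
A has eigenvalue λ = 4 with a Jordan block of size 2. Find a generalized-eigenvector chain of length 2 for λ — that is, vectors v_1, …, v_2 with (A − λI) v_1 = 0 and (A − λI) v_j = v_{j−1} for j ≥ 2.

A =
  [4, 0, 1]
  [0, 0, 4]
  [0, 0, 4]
A Jordan chain for λ = 4 of length 2:
v_1 = (1, 0, 0)ᵀ
v_2 = (0, 1, 1)ᵀ

Let N = A − (4)·I. We want v_2 with N^2 v_2 = 0 but N^1 v_2 ≠ 0; then v_{j-1} := N · v_j for j = 2, …, 2.

Pick v_2 = (0, 1, 1)ᵀ.
Then v_1 = N · v_2 = (1, 0, 0)ᵀ.

Sanity check: (A − (4)·I) v_1 = (0, 0, 0)ᵀ = 0. ✓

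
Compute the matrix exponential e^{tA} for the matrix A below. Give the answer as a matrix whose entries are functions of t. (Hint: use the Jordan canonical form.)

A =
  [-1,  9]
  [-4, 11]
e^{tA} =
  [-6*t*exp(5*t) + exp(5*t), 9*t*exp(5*t)]
  [-4*t*exp(5*t), 6*t*exp(5*t) + exp(5*t)]

Strategy: write A = P · J · P⁻¹ where J is a Jordan canonical form, so e^{tA} = P · e^{tJ} · P⁻¹, and e^{tJ} can be computed block-by-block.

A has Jordan form
J =
  [5, 1]
  [0, 5]
(up to reordering of blocks).

Per-block formulas:
  For a 2×2 Jordan block J_2(5): exp(t · J_2(5)) = e^(5t)·(I + t·N), where N is the 2×2 nilpotent shift.

After assembling e^{tJ} and conjugating by P, we get:

e^{tA} =
  [-6*t*exp(5*t) + exp(5*t), 9*t*exp(5*t)]
  [-4*t*exp(5*t), 6*t*exp(5*t) + exp(5*t)]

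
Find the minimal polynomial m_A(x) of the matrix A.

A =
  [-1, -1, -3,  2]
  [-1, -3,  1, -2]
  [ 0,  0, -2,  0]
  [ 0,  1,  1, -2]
x^3 + 6*x^2 + 12*x + 8

The characteristic polynomial is χ_A(x) = (x + 2)^4, so the eigenvalues are known. The minimal polynomial is
  m_A(x) = Π_λ (x − λ)^{k_λ}
where k_λ is the size of the *largest* Jordan block for λ (equivalently, the smallest k with (A − λI)^k v = 0 for every generalised eigenvector v of λ).

  λ = -2: largest Jordan block has size 3, contributing (x + 2)^3

So m_A(x) = (x + 2)^3 = x^3 + 6*x^2 + 12*x + 8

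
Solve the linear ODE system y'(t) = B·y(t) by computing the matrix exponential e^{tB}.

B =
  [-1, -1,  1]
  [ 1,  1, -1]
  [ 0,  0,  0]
e^{tB} =
  [1 - t, -t, t]
  [t, t + 1, -t]
  [0, 0, 1]

Strategy: write B = P · J · P⁻¹ where J is a Jordan canonical form, so e^{tB} = P · e^{tJ} · P⁻¹, and e^{tJ} can be computed block-by-block.

B has Jordan form
J =
  [0, 1, 0]
  [0, 0, 0]
  [0, 0, 0]
(up to reordering of blocks).

Per-block formulas:
  For a 2×2 Jordan block J_2(0): exp(t · J_2(0)) = e^(0t)·(I + t·N), where N is the 2×2 nilpotent shift.
  For a 1×1 block at λ = 0: exp(t · [0]) = [e^(0t)].

After assembling e^{tJ} and conjugating by P, we get:

e^{tB} =
  [1 - t, -t, t]
  [t, t + 1, -t]
  [0, 0, 1]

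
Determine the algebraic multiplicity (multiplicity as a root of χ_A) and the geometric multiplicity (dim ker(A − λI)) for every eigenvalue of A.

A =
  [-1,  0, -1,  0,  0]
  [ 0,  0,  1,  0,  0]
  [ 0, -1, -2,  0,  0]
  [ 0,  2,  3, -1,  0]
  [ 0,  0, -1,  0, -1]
λ = -1: alg = 5, geom = 3

Step 1 — factor the characteristic polynomial to read off the algebraic multiplicities:
  χ_A(x) = (x + 1)^5

Step 2 — compute geometric multiplicities via the rank-nullity identity g(λ) = n − rank(A − λI):
  rank(A − (-1)·I) = 2, so dim ker(A − (-1)·I) = n − 2 = 3

Summary:
  λ = -1: algebraic multiplicity = 5, geometric multiplicity = 3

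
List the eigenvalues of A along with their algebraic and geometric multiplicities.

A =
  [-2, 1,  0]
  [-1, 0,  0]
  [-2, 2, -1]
λ = -1: alg = 3, geom = 2

Step 1 — factor the characteristic polynomial to read off the algebraic multiplicities:
  χ_A(x) = (x + 1)^3

Step 2 — compute geometric multiplicities via the rank-nullity identity g(λ) = n − rank(A − λI):
  rank(A − (-1)·I) = 1, so dim ker(A − (-1)·I) = n − 1 = 2

Summary:
  λ = -1: algebraic multiplicity = 3, geometric multiplicity = 2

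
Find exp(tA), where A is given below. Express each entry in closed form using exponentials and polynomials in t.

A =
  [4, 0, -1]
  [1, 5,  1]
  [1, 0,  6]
e^{tA} =
  [-t*exp(5*t) + exp(5*t), 0, -t*exp(5*t)]
  [t*exp(5*t), exp(5*t), t*exp(5*t)]
  [t*exp(5*t), 0, t*exp(5*t) + exp(5*t)]

Strategy: write A = P · J · P⁻¹ where J is a Jordan canonical form, so e^{tA} = P · e^{tJ} · P⁻¹, and e^{tJ} can be computed block-by-block.

A has Jordan form
J =
  [5, 1, 0]
  [0, 5, 0]
  [0, 0, 5]
(up to reordering of blocks).

Per-block formulas:
  For a 2×2 Jordan block J_2(5): exp(t · J_2(5)) = e^(5t)·(I + t·N), where N is the 2×2 nilpotent shift.
  For a 1×1 block at λ = 5: exp(t · [5]) = [e^(5t)].

After assembling e^{tJ} and conjugating by P, we get:

e^{tA} =
  [-t*exp(5*t) + exp(5*t), 0, -t*exp(5*t)]
  [t*exp(5*t), exp(5*t), t*exp(5*t)]
  [t*exp(5*t), 0, t*exp(5*t) + exp(5*t)]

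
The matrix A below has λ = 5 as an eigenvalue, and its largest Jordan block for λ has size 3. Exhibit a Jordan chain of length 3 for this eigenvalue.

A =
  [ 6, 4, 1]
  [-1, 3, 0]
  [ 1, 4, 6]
A Jordan chain for λ = 5 of length 3:
v_1 = (-2, 1, -2)ᵀ
v_2 = (1, -1, 1)ᵀ
v_3 = (1, 0, 0)ᵀ

Let N = A − (5)·I. We want v_3 with N^3 v_3 = 0 but N^2 v_3 ≠ 0; then v_{j-1} := N · v_j for j = 3, …, 2.

Pick v_3 = (1, 0, 0)ᵀ.
Then v_2 = N · v_3 = (1, -1, 1)ᵀ.
Then v_1 = N · v_2 = (-2, 1, -2)ᵀ.

Sanity check: (A − (5)·I) v_1 = (0, 0, 0)ᵀ = 0. ✓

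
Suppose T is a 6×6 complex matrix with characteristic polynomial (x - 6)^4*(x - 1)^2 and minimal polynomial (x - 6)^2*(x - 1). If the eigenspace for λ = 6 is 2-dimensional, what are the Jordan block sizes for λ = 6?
Block sizes for λ = 6: [2, 2]

Step 1 — from the characteristic polynomial, algebraic multiplicity of λ = 6 is 4. From dim ker(T − (6)·I) = 2, there are exactly 2 Jordan blocks for λ = 6.
Step 2 — from the minimal polynomial, the factor (x − 6)^2 tells us the largest block for λ = 6 has size 2.
Step 3 — with total size 4, 2 blocks, and largest block 2, the block sizes (in nonincreasing order) are [2, 2].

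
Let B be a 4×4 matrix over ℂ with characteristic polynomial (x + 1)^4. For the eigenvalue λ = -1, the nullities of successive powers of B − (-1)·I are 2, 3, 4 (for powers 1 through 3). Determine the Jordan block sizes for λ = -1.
Block sizes for λ = -1: [3, 1]

From the dimensions of kernels of powers, the number of Jordan blocks of size at least j is d_j − d_{j−1} where d_j = dim ker(N^j) (with d_0 = 0). Computing the differences gives [2, 1, 1].
The number of blocks of size exactly k is (#blocks of size ≥ k) − (#blocks of size ≥ k + 1), so the partition is: 1 block(s) of size 1, 1 block(s) of size 3.
In nonincreasing order the block sizes are [3, 1].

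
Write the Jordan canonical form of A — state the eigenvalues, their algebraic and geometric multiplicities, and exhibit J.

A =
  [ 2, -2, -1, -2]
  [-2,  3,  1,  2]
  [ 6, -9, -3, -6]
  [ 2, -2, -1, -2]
J_3(0) ⊕ J_1(0)

The characteristic polynomial is
  det(x·I − A) = x^4

Eigenvalues and multiplicities (the geometric multiplicity of λ is n − rank(A − λI), which equals the number of Jordan blocks for λ):
  λ = 0: algebraic multiplicity = 4, geometric multiplicity = 2

Determining the block sizes for each eigenvalue:
  λ = 0: with am = 4 and gm = 2, the partition is not yet determined (e.g. several partitions of 4 into 2 parts exist). Let N = A − (0)·I. Computing rank(N^1) = 2, rank(N^2) = 1, rank(N^3) = 0; the number of blocks of size ≥ j is rank(N^{j−1}) − rank(N^j), giving [2, 1, 1]. So we have 1 block(s) of size 3, 1 block(s) of size 1 → block sizes [3, 1]

Assembling the blocks gives a Jordan form
J =
  [0, 1, 0, 0]
  [0, 0, 1, 0]
  [0, 0, 0, 0]
  [0, 0, 0, 0]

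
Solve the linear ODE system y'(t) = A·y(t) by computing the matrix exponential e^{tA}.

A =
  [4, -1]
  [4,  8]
e^{tA} =
  [-2*t*exp(6*t) + exp(6*t), -t*exp(6*t)]
  [4*t*exp(6*t), 2*t*exp(6*t) + exp(6*t)]

Strategy: write A = P · J · P⁻¹ where J is a Jordan canonical form, so e^{tA} = P · e^{tJ} · P⁻¹, and e^{tJ} can be computed block-by-block.

A has Jordan form
J =
  [6, 1]
  [0, 6]
(up to reordering of blocks).

Per-block formulas:
  For a 2×2 Jordan block J_2(6): exp(t · J_2(6)) = e^(6t)·(I + t·N), where N is the 2×2 nilpotent shift.

After assembling e^{tJ} and conjugating by P, we get:

e^{tA} =
  [-2*t*exp(6*t) + exp(6*t), -t*exp(6*t)]
  [4*t*exp(6*t), 2*t*exp(6*t) + exp(6*t)]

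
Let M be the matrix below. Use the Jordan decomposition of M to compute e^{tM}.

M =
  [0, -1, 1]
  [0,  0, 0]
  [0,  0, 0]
e^{tM} =
  [1, -t, t]
  [0, 1, 0]
  [0, 0, 1]

Strategy: write M = P · J · P⁻¹ where J is a Jordan canonical form, so e^{tM} = P · e^{tJ} · P⁻¹, and e^{tJ} can be computed block-by-block.

M has Jordan form
J =
  [0, 1, 0]
  [0, 0, 0]
  [0, 0, 0]
(up to reordering of blocks).

Per-block formulas:
  For a 1×1 block at λ = 0: exp(t · [0]) = [e^(0t)].
  For a 2×2 Jordan block J_2(0): exp(t · J_2(0)) = e^(0t)·(I + t·N), where N is the 2×2 nilpotent shift.

After assembling e^{tJ} and conjugating by P, we get:

e^{tM} =
  [1, -t, t]
  [0, 1, 0]
  [0, 0, 1]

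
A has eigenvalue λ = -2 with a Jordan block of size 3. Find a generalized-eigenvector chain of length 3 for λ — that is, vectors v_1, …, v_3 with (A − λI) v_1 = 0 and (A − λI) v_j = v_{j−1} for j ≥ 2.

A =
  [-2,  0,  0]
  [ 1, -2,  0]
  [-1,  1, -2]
A Jordan chain for λ = -2 of length 3:
v_1 = (0, 0, 1)ᵀ
v_2 = (0, 1, -1)ᵀ
v_3 = (1, 0, 0)ᵀ

Let N = A − (-2)·I. We want v_3 with N^3 v_3 = 0 but N^2 v_3 ≠ 0; then v_{j-1} := N · v_j for j = 3, …, 2.

Pick v_3 = (1, 0, 0)ᵀ.
Then v_2 = N · v_3 = (0, 1, -1)ᵀ.
Then v_1 = N · v_2 = (0, 0, 1)ᵀ.

Sanity check: (A − (-2)·I) v_1 = (0, 0, 0)ᵀ = 0. ✓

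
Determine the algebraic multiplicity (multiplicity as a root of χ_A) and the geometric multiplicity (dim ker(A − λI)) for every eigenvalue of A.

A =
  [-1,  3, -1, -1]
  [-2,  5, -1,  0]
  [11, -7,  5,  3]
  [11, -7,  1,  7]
λ = 4: alg = 4, geom = 2

Step 1 — factor the characteristic polynomial to read off the algebraic multiplicities:
  χ_A(x) = (x - 4)^4

Step 2 — compute geometric multiplicities via the rank-nullity identity g(λ) = n − rank(A − λI):
  rank(A − (4)·I) = 2, so dim ker(A − (4)·I) = n − 2 = 2

Summary:
  λ = 4: algebraic multiplicity = 4, geometric multiplicity = 2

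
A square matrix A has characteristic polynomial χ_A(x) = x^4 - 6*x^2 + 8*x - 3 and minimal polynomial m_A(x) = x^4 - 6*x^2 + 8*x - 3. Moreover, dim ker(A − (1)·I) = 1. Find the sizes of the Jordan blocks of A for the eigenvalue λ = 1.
Block sizes for λ = 1: [3]

Step 1 — from the characteristic polynomial, algebraic multiplicity of λ = 1 is 3. From dim ker(A − (1)·I) = 1, there are exactly 1 Jordan blocks for λ = 1.
Step 2 — from the minimal polynomial, the factor (x − 1)^3 tells us the largest block for λ = 1 has size 3.
Step 3 — with total size 3, 1 blocks, and largest block 3, the block sizes (in nonincreasing order) are [3].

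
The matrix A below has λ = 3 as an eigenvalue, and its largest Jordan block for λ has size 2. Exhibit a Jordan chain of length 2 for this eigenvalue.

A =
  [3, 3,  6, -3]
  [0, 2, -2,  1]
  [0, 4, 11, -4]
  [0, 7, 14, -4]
A Jordan chain for λ = 3 of length 2:
v_1 = (3, -1, 4, 7)ᵀ
v_2 = (0, 1, 0, 0)ᵀ

Let N = A − (3)·I. We want v_2 with N^2 v_2 = 0 but N^1 v_2 ≠ 0; then v_{j-1} := N · v_j for j = 2, …, 2.

Pick v_2 = (0, 1, 0, 0)ᵀ.
Then v_1 = N · v_2 = (3, -1, 4, 7)ᵀ.

Sanity check: (A − (3)·I) v_1 = (0, 0, 0, 0)ᵀ = 0. ✓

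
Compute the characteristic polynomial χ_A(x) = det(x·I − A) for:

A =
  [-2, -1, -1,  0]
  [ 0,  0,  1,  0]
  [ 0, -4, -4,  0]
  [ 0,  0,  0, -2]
x^4 + 8*x^3 + 24*x^2 + 32*x + 16

Expanding det(x·I − A) (e.g. by cofactor expansion or by noting that A is similar to its Jordan form J, which has the same characteristic polynomial as A) gives
  χ_A(x) = x^4 + 8*x^3 + 24*x^2 + 32*x + 16
which factors as (x + 2)^4. The eigenvalues (with algebraic multiplicities) are λ = -2 with multiplicity 4.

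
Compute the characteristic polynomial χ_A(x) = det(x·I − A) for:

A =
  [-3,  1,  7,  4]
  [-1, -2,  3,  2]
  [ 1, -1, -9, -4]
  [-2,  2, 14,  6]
x^4 + 8*x^3 + 24*x^2 + 32*x + 16

Expanding det(x·I − A) (e.g. by cofactor expansion or by noting that A is similar to its Jordan form J, which has the same characteristic polynomial as A) gives
  χ_A(x) = x^4 + 8*x^3 + 24*x^2 + 32*x + 16
which factors as (x + 2)^4. The eigenvalues (with algebraic multiplicities) are λ = -2 with multiplicity 4.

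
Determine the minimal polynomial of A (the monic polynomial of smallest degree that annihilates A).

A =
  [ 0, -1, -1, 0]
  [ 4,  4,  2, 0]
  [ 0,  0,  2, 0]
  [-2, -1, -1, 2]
x^2 - 4*x + 4

The characteristic polynomial is χ_A(x) = (x - 2)^4, so the eigenvalues are known. The minimal polynomial is
  m_A(x) = Π_λ (x − λ)^{k_λ}
where k_λ is the size of the *largest* Jordan block for λ (equivalently, the smallest k with (A − λI)^k v = 0 for every generalised eigenvector v of λ).

  λ = 2: largest Jordan block has size 2, contributing (x − 2)^2

So m_A(x) = (x - 2)^2 = x^2 - 4*x + 4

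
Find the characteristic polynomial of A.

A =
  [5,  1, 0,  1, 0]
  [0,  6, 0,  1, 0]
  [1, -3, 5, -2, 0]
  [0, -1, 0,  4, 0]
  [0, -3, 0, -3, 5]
x^5 - 25*x^4 + 250*x^3 - 1250*x^2 + 3125*x - 3125

Expanding det(x·I − A) (e.g. by cofactor expansion or by noting that A is similar to its Jordan form J, which has the same characteristic polynomial as A) gives
  χ_A(x) = x^5 - 25*x^4 + 250*x^3 - 1250*x^2 + 3125*x - 3125
which factors as (x - 5)^5. The eigenvalues (with algebraic multiplicities) are λ = 5 with multiplicity 5.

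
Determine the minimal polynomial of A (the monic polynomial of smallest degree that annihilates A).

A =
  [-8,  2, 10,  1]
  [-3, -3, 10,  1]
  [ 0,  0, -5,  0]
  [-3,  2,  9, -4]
x^3 + 15*x^2 + 75*x + 125

The characteristic polynomial is χ_A(x) = (x + 5)^4, so the eigenvalues are known. The minimal polynomial is
  m_A(x) = Π_λ (x − λ)^{k_λ}
where k_λ is the size of the *largest* Jordan block for λ (equivalently, the smallest k with (A − λI)^k v = 0 for every generalised eigenvector v of λ).

  λ = -5: largest Jordan block has size 3, contributing (x + 5)^3

So m_A(x) = (x + 5)^3 = x^3 + 15*x^2 + 75*x + 125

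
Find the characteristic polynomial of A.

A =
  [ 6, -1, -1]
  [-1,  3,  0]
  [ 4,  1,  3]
x^3 - 12*x^2 + 48*x - 64

Expanding det(x·I − A) (e.g. by cofactor expansion or by noting that A is similar to its Jordan form J, which has the same characteristic polynomial as A) gives
  χ_A(x) = x^3 - 12*x^2 + 48*x - 64
which factors as (x - 4)^3. The eigenvalues (with algebraic multiplicities) are λ = 4 with multiplicity 3.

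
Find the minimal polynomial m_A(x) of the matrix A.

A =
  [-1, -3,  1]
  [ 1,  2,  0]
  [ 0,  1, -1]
x^3

The characteristic polynomial is χ_A(x) = x^3, so the eigenvalues are known. The minimal polynomial is
  m_A(x) = Π_λ (x − λ)^{k_λ}
where k_λ is the size of the *largest* Jordan block for λ (equivalently, the smallest k with (A − λI)^k v = 0 for every generalised eigenvector v of λ).

  λ = 0: largest Jordan block has size 3, contributing (x − 0)^3

So m_A(x) = x^3 = x^3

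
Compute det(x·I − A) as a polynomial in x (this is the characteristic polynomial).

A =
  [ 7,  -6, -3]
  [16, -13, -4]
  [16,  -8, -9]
x^3 + 15*x^2 + 75*x + 125

Expanding det(x·I − A) (e.g. by cofactor expansion or by noting that A is similar to its Jordan form J, which has the same characteristic polynomial as A) gives
  χ_A(x) = x^3 + 15*x^2 + 75*x + 125
which factors as (x + 5)^3. The eigenvalues (with algebraic multiplicities) are λ = -5 with multiplicity 3.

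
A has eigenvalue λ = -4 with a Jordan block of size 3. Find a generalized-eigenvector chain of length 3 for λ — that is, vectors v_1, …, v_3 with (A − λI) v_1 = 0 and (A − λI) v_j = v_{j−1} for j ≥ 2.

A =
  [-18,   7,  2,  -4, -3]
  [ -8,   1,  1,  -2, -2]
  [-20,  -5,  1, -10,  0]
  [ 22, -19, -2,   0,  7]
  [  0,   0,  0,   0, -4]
A Jordan chain for λ = -4 of length 3:
v_1 = (12, 8, 0, -28, 0)ᵀ
v_2 = (-14, -8, -20, 22, 0)ᵀ
v_3 = (1, 0, 0, 0, 0)ᵀ

Let N = A − (-4)·I. We want v_3 with N^3 v_3 = 0 but N^2 v_3 ≠ 0; then v_{j-1} := N · v_j for j = 3, …, 2.

Pick v_3 = (1, 0, 0, 0, 0)ᵀ.
Then v_2 = N · v_3 = (-14, -8, -20, 22, 0)ᵀ.
Then v_1 = N · v_2 = (12, 8, 0, -28, 0)ᵀ.

Sanity check: (A − (-4)·I) v_1 = (0, 0, 0, 0, 0)ᵀ = 0. ✓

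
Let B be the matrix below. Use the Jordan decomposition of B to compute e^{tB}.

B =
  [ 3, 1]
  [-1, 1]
e^{tB} =
  [t*exp(2*t) + exp(2*t), t*exp(2*t)]
  [-t*exp(2*t), -t*exp(2*t) + exp(2*t)]

Strategy: write B = P · J · P⁻¹ where J is a Jordan canonical form, so e^{tB} = P · e^{tJ} · P⁻¹, and e^{tJ} can be computed block-by-block.

B has Jordan form
J =
  [2, 1]
  [0, 2]
(up to reordering of blocks).

Per-block formulas:
  For a 2×2 Jordan block J_2(2): exp(t · J_2(2)) = e^(2t)·(I + t·N), where N is the 2×2 nilpotent shift.

After assembling e^{tJ} and conjugating by P, we get:

e^{tB} =
  [t*exp(2*t) + exp(2*t), t*exp(2*t)]
  [-t*exp(2*t), -t*exp(2*t) + exp(2*t)]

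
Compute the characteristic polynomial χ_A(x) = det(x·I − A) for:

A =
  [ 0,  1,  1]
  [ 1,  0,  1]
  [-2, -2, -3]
x^3 + 3*x^2 + 3*x + 1

Expanding det(x·I − A) (e.g. by cofactor expansion or by noting that A is similar to its Jordan form J, which has the same characteristic polynomial as A) gives
  χ_A(x) = x^3 + 3*x^2 + 3*x + 1
which factors as (x + 1)^3. The eigenvalues (with algebraic multiplicities) are λ = -1 with multiplicity 3.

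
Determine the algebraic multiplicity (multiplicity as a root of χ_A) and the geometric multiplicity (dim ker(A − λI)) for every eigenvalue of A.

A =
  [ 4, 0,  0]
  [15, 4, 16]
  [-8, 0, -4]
λ = -4: alg = 1, geom = 1; λ = 4: alg = 2, geom = 1

Step 1 — factor the characteristic polynomial to read off the algebraic multiplicities:
  χ_A(x) = (x - 4)^2*(x + 4)

Step 2 — compute geometric multiplicities via the rank-nullity identity g(λ) = n − rank(A − λI):
  rank(A − (-4)·I) = 2, so dim ker(A − (-4)·I) = n − 2 = 1
  rank(A − (4)·I) = 2, so dim ker(A − (4)·I) = n − 2 = 1

Summary:
  λ = -4: algebraic multiplicity = 1, geometric multiplicity = 1
  λ = 4: algebraic multiplicity = 2, geometric multiplicity = 1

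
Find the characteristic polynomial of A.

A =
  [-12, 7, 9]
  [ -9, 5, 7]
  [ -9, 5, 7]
x^3

Expanding det(x·I − A) (e.g. by cofactor expansion or by noting that A is similar to its Jordan form J, which has the same characteristic polynomial as A) gives
  χ_A(x) = x^3
which factors as x^3. The eigenvalues (with algebraic multiplicities) are λ = 0 with multiplicity 3.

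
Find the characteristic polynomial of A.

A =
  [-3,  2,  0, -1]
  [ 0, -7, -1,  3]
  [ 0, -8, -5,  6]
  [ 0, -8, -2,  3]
x^4 + 12*x^3 + 54*x^2 + 108*x + 81

Expanding det(x·I − A) (e.g. by cofactor expansion or by noting that A is similar to its Jordan form J, which has the same characteristic polynomial as A) gives
  χ_A(x) = x^4 + 12*x^3 + 54*x^2 + 108*x + 81
which factors as (x + 3)^4. The eigenvalues (with algebraic multiplicities) are λ = -3 with multiplicity 4.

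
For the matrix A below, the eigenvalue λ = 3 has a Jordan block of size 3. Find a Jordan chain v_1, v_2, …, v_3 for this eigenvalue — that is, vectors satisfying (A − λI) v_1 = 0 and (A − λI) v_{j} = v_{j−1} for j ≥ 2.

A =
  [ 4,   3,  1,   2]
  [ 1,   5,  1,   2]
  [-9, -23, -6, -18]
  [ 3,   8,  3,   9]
A Jordan chain for λ = 3 of length 3:
v_1 = (1, 0, -5, 2)ᵀ
v_2 = (1, 1, -9, 3)ᵀ
v_3 = (1, 0, 0, 0)ᵀ

Let N = A − (3)·I. We want v_3 with N^3 v_3 = 0 but N^2 v_3 ≠ 0; then v_{j-1} := N · v_j for j = 3, …, 2.

Pick v_3 = (1, 0, 0, 0)ᵀ.
Then v_2 = N · v_3 = (1, 1, -9, 3)ᵀ.
Then v_1 = N · v_2 = (1, 0, -5, 2)ᵀ.

Sanity check: (A − (3)·I) v_1 = (0, 0, 0, 0)ᵀ = 0. ✓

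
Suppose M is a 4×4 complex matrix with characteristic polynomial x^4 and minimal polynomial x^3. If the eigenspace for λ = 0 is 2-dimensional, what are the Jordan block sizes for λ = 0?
Block sizes for λ = 0: [3, 1]

Step 1 — from the characteristic polynomial, algebraic multiplicity of λ = 0 is 4. From dim ker(M − (0)·I) = 2, there are exactly 2 Jordan blocks for λ = 0.
Step 2 — from the minimal polynomial, the factor (x − 0)^3 tells us the largest block for λ = 0 has size 3.
Step 3 — with total size 4, 2 blocks, and largest block 3, the block sizes (in nonincreasing order) are [3, 1].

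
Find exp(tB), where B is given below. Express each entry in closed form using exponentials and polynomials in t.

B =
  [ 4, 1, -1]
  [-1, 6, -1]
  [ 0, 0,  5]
e^{tB} =
  [-t*exp(5*t) + exp(5*t), t*exp(5*t), -t*exp(5*t)]
  [-t*exp(5*t), t*exp(5*t) + exp(5*t), -t*exp(5*t)]
  [0, 0, exp(5*t)]

Strategy: write B = P · J · P⁻¹ where J is a Jordan canonical form, so e^{tB} = P · e^{tJ} · P⁻¹, and e^{tJ} can be computed block-by-block.

B has Jordan form
J =
  [5, 1, 0]
  [0, 5, 0]
  [0, 0, 5]
(up to reordering of blocks).

Per-block formulas:
  For a 2×2 Jordan block J_2(5): exp(t · J_2(5)) = e^(5t)·(I + t·N), where N is the 2×2 nilpotent shift.
  For a 1×1 block at λ = 5: exp(t · [5]) = [e^(5t)].

After assembling e^{tJ} and conjugating by P, we get:

e^{tB} =
  [-t*exp(5*t) + exp(5*t), t*exp(5*t), -t*exp(5*t)]
  [-t*exp(5*t), t*exp(5*t) + exp(5*t), -t*exp(5*t)]
  [0, 0, exp(5*t)]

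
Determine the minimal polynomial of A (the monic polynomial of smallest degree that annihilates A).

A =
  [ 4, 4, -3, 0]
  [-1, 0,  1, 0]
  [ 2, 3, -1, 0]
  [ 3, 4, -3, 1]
x^3 - 3*x^2 + 3*x - 1

The characteristic polynomial is χ_A(x) = (x - 1)^4, so the eigenvalues are known. The minimal polynomial is
  m_A(x) = Π_λ (x − λ)^{k_λ}
where k_λ is the size of the *largest* Jordan block for λ (equivalently, the smallest k with (A − λI)^k v = 0 for every generalised eigenvector v of λ).

  λ = 1: largest Jordan block has size 3, contributing (x − 1)^3

So m_A(x) = (x - 1)^3 = x^3 - 3*x^2 + 3*x - 1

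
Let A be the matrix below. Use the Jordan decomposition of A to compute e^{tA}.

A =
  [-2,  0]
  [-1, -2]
e^{tA} =
  [exp(-2*t), 0]
  [-t*exp(-2*t), exp(-2*t)]

Strategy: write A = P · J · P⁻¹ where J is a Jordan canonical form, so e^{tA} = P · e^{tJ} · P⁻¹, and e^{tJ} can be computed block-by-block.

A has Jordan form
J =
  [-2,  1]
  [ 0, -2]
(up to reordering of blocks).

Per-block formulas:
  For a 2×2 Jordan block J_2(-2): exp(t · J_2(-2)) = e^(-2t)·(I + t·N), where N is the 2×2 nilpotent shift.

After assembling e^{tJ} and conjugating by P, we get:

e^{tA} =
  [exp(-2*t), 0]
  [-t*exp(-2*t), exp(-2*t)]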